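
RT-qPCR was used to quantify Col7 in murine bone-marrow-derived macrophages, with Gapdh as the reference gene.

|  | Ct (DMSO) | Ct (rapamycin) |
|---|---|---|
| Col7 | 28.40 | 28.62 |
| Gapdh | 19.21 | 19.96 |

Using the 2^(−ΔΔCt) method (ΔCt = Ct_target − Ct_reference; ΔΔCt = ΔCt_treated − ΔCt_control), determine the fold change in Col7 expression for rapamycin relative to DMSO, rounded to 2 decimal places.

1.44

ΔCt(DMSO) = 28.400 − 19.210 = 9.190
ΔCt(rapamycin) = 28.620 − 19.960 = 8.660
ΔΔCt = 8.660 − 9.190 = -0.530
Fold change = 2^(−(-0.530)) = 2^0.530 = 1.444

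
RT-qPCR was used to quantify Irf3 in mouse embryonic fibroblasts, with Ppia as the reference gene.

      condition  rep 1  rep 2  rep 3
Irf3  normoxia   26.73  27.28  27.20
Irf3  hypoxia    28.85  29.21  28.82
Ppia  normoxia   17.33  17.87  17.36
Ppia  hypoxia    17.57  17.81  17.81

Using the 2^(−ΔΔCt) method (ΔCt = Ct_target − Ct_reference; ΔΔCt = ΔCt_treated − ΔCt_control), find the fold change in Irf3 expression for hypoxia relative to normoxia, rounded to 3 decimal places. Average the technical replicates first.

Mean Ct: Irf3 normoxia 27.070; Irf3 hypoxia 28.960; Ppia normoxia 17.520; Ppia hypoxia 17.730
ΔCt(normoxia) = 27.070 − 17.520 = 9.550
ΔCt(hypoxia) = 28.960 − 17.730 = 11.230
ΔΔCt = 11.230 − 9.550 = 1.680
Fold change = 2^(−1.680) = 0.3121

0.312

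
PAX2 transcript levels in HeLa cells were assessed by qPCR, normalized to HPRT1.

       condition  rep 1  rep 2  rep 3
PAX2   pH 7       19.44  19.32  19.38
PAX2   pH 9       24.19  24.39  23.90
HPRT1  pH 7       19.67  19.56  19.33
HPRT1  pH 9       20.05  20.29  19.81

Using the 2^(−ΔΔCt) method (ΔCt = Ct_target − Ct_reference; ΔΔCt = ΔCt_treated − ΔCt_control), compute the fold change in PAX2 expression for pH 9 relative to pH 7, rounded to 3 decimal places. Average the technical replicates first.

Mean Ct: PAX2 pH 7 19.380; PAX2 pH 9 24.160; HPRT1 pH 7 19.520; HPRT1 pH 9 20.050
ΔCt(pH 7) = 19.380 − 19.520 = -0.140
ΔCt(pH 9) = 24.160 − 20.050 = 4.110
ΔΔCt = 4.110 − (-0.140) = 4.250
Fold change = 2^(−4.250) = 0.0526

0.053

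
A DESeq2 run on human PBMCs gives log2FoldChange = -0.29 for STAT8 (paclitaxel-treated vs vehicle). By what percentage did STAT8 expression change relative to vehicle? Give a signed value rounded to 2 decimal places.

Fold change = 2^(-0.29) = 0.8179
Percent change = (FC − 1) × 100% = (0.8179 − 1) × 100 = -18.21%

-18.21%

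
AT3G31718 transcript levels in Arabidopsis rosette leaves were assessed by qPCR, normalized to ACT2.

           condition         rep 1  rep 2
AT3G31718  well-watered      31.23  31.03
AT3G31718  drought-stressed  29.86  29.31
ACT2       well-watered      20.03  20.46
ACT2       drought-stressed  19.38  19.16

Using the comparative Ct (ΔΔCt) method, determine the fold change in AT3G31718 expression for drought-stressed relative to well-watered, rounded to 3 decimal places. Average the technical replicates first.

Mean Ct: AT3G31718 well-watered 31.130; AT3G31718 drought-stressed 29.585; ACT2 well-watered 20.245; ACT2 drought-stressed 19.270
ΔCt(well-watered) = 31.130 − 20.245 = 10.885
ΔCt(drought-stressed) = 29.585 − 19.270 = 10.315
ΔΔCt = 10.315 − 10.885 = -0.570
Fold change = 2^(−(-0.570)) = 2^0.570 = 1.4845

1.485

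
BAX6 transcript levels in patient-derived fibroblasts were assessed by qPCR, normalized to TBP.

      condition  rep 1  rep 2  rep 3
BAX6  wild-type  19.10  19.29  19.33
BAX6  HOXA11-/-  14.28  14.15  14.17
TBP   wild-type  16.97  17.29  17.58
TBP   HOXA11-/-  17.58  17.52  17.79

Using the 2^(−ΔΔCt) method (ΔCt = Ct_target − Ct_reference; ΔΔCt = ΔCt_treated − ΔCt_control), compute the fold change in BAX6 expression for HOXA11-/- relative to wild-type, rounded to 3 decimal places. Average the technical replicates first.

Mean Ct: BAX6 wild-type 19.240; BAX6 HOXA11-/- 14.200; TBP wild-type 17.280; TBP HOXA11-/- 17.630
ΔCt(wild-type) = 19.240 − 17.280 = 1.960
ΔCt(HOXA11-/-) = 14.200 − 17.630 = -3.430
ΔΔCt = -3.430 − 1.960 = -5.390
Fold change = 2^(−(-5.390)) = 2^5.390 = 41.9326

41.933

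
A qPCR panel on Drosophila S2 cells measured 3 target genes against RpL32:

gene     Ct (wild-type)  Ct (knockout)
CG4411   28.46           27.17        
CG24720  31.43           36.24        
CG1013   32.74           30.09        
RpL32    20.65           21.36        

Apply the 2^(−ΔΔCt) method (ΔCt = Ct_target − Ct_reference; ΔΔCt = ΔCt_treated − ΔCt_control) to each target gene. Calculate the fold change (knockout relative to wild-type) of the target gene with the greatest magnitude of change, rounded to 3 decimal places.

0.058

CG4411: ΔΔCt = (27.17−21.36) − (28.46−20.65) = 5.81 − 7.81 = -2.00; fold change = 2^2.00 = 4.000
CG24720: ΔΔCt = (36.24−21.36) − (31.43−20.65) = 14.88 − 10.78 = 4.10; fold change = 2^-4.10 = 0.058
CG1013: ΔΔCt = (30.09−21.36) − (32.74−20.65) = 8.73 − 12.09 = -3.36; fold change = 2^3.36 = 10.267
CG24720 has the largest |ΔΔCt| = 4.10.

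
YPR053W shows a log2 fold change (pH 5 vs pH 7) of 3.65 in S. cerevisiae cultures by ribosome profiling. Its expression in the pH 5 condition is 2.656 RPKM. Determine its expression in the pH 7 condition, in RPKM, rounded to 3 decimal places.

0.212

Fold change = 2^(3.65) = 12.5533
pH 7 expression = 2.656 / 12.5533 = 0.212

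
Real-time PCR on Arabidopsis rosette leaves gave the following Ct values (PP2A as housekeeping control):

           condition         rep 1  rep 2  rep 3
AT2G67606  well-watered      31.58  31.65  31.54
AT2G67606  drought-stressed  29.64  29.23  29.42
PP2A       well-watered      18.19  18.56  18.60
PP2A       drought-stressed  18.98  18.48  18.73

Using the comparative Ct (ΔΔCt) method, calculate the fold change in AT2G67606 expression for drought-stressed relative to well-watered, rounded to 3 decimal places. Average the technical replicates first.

5.426

Mean Ct: AT2G67606 well-watered 31.590; AT2G67606 drought-stressed 29.430; PP2A well-watered 18.450; PP2A drought-stressed 18.730
ΔCt(well-watered) = 31.590 − 18.450 = 13.140
ΔCt(drought-stressed) = 29.430 − 18.730 = 10.700
ΔΔCt = 10.700 − 13.140 = -2.440
Fold change = 2^(−(-2.440)) = 2^2.440 = 5.4264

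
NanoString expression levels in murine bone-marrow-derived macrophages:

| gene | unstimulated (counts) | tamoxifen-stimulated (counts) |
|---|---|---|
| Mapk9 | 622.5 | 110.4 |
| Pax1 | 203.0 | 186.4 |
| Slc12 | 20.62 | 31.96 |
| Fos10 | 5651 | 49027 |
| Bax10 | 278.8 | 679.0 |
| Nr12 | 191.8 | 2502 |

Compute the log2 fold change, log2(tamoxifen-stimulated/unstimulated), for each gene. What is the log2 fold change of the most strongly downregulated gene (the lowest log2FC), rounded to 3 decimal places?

-2.495

log2(110.4/622.5) = -2.495  (Mapk9)
log2(186.4/203.0) = -0.123  (Pax1)
log2(31.96/20.62) = 0.632  (Slc12)
log2(49027/5651) = 3.117  (Fos10)
log2(679.0/278.8) = 1.284  (Bax10)
log2(2502/191.8) = 3.705  (Nr12)
Mapk9 is most strongly downregulated.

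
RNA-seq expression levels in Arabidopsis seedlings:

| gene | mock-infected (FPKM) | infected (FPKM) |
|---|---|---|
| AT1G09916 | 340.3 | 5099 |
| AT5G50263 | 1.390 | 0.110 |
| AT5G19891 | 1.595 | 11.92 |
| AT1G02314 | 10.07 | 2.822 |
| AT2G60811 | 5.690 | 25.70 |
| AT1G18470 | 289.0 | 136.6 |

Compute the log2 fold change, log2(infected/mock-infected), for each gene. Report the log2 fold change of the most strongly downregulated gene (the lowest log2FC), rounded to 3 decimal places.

-3.660

log2(5099/340.3) = 3.905  (AT1G09916)
log2(0.110/1.390) = -3.660  (AT5G50263)
log2(11.92/1.595) = 2.902  (AT5G19891)
log2(2.822/10.07) = -1.835  (AT1G02314)
log2(25.70/5.690) = 2.175  (AT2G60811)
log2(136.6/289.0) = -1.081  (AT1G18470)
AT5G50263 is most strongly downregulated.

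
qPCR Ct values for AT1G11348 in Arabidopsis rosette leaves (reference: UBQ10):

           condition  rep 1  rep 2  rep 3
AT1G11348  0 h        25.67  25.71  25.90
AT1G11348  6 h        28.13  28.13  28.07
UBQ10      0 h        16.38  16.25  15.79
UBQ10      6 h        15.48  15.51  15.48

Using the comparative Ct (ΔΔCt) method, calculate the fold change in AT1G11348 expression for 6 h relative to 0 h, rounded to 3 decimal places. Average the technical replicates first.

0.125

Mean Ct: AT1G11348 0 h 25.760; AT1G11348 6 h 28.110; UBQ10 0 h 16.140; UBQ10 6 h 15.490
ΔCt(0 h) = 25.760 − 16.140 = 9.620
ΔCt(6 h) = 28.110 − 15.490 = 12.620
ΔΔCt = 12.620 − 9.620 = 3.000
Fold change = 2^(−3.000) = 0.1250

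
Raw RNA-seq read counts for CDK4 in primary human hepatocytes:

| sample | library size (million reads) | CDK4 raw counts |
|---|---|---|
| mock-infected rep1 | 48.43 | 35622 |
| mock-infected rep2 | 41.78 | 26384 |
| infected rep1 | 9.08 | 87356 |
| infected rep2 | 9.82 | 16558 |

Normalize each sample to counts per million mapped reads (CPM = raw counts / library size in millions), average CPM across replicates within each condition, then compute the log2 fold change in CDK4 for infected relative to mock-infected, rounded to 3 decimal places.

CPM(mock-infected rep1) = 35622 / 48.43 = 735.5358
CPM(mock-infected rep2) = 26384 / 41.78 = 631.4983
CPM(infected rep1) = 87356 / 9.08 = 9620.7048
CPM(infected rep2) = 16558 / 9.82 = 1686.1507
mean CPM(mock-infected) = 683.5171; mean CPM(infected) = 5653.4278
Fold change = 5653.4278 / 683.5171 = 8.27108
log2(8.27108) = 3.0481

3.048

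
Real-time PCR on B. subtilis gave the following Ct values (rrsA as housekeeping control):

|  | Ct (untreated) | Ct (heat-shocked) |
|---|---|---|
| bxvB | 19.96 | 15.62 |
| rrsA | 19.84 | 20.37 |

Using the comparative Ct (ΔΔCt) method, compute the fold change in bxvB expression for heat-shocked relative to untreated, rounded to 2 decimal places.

29.24

ΔCt(untreated) = 19.960 − 19.840 = 0.120
ΔCt(heat-shocked) = 15.620 − 20.370 = -4.750
ΔΔCt = -4.750 − 0.120 = -4.870
Fold change = 2^(−(-4.870)) = 2^4.870 = 29.243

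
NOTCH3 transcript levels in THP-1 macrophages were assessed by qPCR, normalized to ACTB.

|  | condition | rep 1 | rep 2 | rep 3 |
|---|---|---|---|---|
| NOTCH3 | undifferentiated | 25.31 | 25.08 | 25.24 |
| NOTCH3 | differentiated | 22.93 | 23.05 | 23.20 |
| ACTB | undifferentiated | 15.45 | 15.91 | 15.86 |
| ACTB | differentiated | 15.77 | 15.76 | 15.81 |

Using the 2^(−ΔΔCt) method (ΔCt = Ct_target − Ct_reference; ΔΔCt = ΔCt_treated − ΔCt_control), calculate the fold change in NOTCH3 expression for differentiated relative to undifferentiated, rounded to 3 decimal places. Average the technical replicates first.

4.563

Mean Ct: NOTCH3 undifferentiated 25.210; NOTCH3 differentiated 23.060; ACTB undifferentiated 15.740; ACTB differentiated 15.780
ΔCt(undifferentiated) = 25.210 − 15.740 = 9.470
ΔCt(differentiated) = 23.060 − 15.780 = 7.280
ΔΔCt = 7.280 − 9.470 = -2.190
Fold change = 2^(−(-2.190)) = 2^2.190 = 4.5631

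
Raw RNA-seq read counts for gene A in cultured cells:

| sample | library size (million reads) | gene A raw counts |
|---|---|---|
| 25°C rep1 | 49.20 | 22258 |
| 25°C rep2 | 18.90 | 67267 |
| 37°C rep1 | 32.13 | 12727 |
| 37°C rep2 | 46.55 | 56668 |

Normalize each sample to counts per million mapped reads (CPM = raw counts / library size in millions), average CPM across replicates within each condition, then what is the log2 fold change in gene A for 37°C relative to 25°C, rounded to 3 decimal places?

CPM(25°C rep1) = 22258 / 49.20 = 452.3984
CPM(25°C rep2) = 67267 / 18.90 = 3559.1005
CPM(37°C rep1) = 12727 / 32.13 = 396.1096
CPM(37°C rep2) = 56668 / 46.55 = 1217.3577
mean CPM(25°C) = 2005.7495; mean CPM(37°C) = 806.7336
Fold change = 806.7336 / 2005.7495 = 0.40221
log2(0.40221) = -1.3140

-1.314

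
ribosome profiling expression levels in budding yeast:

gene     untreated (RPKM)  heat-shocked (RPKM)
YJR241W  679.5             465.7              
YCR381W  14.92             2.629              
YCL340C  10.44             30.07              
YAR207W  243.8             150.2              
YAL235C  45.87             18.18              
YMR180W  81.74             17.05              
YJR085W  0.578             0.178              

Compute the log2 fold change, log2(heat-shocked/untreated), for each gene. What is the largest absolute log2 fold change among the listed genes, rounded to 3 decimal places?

log2(465.7/679.5) = -0.545  (YJR241W)
log2(2.629/14.92) = -2.505  (YCR381W)
log2(30.07/10.44) = 1.526  (YCL340C)
log2(150.2/243.8) = -0.699  (YAR207W)
log2(18.18/45.87) = -1.335  (YAL235C)
log2(17.05/81.74) = -2.261  (YMR180W)
log2(0.178/0.578) = -1.699  (YJR085W)
The largest magnitude belongs to YCR381W.

2.505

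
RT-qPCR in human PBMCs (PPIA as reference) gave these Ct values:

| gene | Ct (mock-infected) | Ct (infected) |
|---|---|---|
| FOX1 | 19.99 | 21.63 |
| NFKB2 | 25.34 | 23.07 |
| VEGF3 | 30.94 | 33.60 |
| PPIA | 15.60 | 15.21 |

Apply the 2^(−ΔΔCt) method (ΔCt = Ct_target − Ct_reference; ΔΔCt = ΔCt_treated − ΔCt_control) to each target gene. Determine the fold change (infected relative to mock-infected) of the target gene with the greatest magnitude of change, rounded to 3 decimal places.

FOX1: ΔΔCt = (21.63−15.21) − (19.99−15.60) = 6.42 − 4.39 = 2.03; fold change = 2^-2.03 = 0.245
NFKB2: ΔΔCt = (23.07−15.21) − (25.34−15.60) = 7.86 − 9.74 = -1.88; fold change = 2^1.88 = 3.681
VEGF3: ΔΔCt = (33.60−15.21) − (30.94−15.60) = 18.39 − 15.34 = 3.05; fold change = 2^-3.05 = 0.121
VEGF3 has the largest |ΔΔCt| = 3.05.

0.121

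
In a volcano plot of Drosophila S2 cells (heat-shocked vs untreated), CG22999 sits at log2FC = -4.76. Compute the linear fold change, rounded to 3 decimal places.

Fold change = 2^(-4.76) = 0.0369

0.037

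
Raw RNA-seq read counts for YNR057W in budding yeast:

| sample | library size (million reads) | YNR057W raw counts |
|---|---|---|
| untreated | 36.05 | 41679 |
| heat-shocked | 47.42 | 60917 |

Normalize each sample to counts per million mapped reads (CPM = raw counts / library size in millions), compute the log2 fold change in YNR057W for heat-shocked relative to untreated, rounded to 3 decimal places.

CPM(untreated) = 41679 / 36.05 = 1156.1442
CPM(heat-shocked) = 60917 / 47.42 = 1284.6267
Fold change = 1284.6267 / 1156.1442 = 1.11113
log2(1.11113) = 0.1520

0.152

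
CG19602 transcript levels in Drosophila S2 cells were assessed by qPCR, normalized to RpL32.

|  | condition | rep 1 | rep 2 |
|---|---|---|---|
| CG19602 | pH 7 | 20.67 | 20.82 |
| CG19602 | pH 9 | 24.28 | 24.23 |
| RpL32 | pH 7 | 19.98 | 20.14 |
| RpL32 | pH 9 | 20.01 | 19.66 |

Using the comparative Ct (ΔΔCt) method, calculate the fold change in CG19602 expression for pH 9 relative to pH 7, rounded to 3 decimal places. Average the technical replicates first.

Mean Ct: CG19602 pH 7 20.745; CG19602 pH 9 24.255; RpL32 pH 7 20.060; RpL32 pH 9 19.835
ΔCt(pH 7) = 20.745 − 20.060 = 0.685
ΔCt(pH 9) = 24.255 − 19.835 = 4.420
ΔΔCt = 4.420 − 0.685 = 3.735
Fold change = 2^(−3.735) = 0.0751

0.075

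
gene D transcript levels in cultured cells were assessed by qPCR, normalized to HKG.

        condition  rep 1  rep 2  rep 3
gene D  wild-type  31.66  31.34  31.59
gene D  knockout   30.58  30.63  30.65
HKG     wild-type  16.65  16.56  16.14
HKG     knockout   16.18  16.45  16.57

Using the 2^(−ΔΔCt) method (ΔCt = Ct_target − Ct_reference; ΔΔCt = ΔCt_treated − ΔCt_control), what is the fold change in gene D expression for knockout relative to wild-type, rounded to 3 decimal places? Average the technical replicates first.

Mean Ct: gene D wild-type 31.530; gene D knockout 30.620; HKG wild-type 16.450; HKG knockout 16.400
ΔCt(wild-type) = 31.530 − 16.450 = 15.080
ΔCt(knockout) = 30.620 − 16.400 = 14.220
ΔΔCt = 14.220 − 15.080 = -0.860
Fold change = 2^(−(-0.860)) = 2^0.860 = 1.8150

1.815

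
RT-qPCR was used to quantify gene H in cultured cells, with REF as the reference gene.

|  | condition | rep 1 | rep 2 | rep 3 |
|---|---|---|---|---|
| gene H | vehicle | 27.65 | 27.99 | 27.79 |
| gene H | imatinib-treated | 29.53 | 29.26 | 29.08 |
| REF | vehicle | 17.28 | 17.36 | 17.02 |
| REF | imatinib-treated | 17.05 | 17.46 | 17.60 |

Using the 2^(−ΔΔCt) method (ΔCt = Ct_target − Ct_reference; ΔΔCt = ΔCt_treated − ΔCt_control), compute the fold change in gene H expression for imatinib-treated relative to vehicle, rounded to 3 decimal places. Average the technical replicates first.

Mean Ct: gene H vehicle 27.810; gene H imatinib-treated 29.290; REF vehicle 17.220; REF imatinib-treated 17.370
ΔCt(vehicle) = 27.810 − 17.220 = 10.590
ΔCt(imatinib-treated) = 29.290 − 17.370 = 11.920
ΔΔCt = 11.920 − 10.590 = 1.330
Fold change = 2^(−1.330) = 0.3978

0.398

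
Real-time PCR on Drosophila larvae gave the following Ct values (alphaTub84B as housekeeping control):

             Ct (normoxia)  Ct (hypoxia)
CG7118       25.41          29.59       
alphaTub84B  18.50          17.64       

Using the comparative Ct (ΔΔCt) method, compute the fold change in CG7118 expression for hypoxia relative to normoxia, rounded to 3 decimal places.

ΔCt(normoxia) = 25.410 − 18.500 = 6.910
ΔCt(hypoxia) = 29.590 − 17.640 = 11.950
ΔΔCt = 11.950 − 6.910 = 5.040
Fold change = 2^(−5.040) = 0.0304

0.030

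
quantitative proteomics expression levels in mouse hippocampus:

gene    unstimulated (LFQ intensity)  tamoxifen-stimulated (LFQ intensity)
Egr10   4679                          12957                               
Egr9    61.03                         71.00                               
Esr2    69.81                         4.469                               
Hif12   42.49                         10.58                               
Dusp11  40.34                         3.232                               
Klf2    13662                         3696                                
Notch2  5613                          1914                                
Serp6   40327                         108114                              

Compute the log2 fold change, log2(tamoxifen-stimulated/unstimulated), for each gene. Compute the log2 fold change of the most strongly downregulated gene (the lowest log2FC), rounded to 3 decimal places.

-3.965

log2(12957/4679) = 1.469  (Egr10)
log2(71.00/61.03) = 0.218  (Egr9)
log2(4.469/69.81) = -3.965  (Esr2)
log2(10.58/42.49) = -2.006  (Hif12)
log2(3.232/40.34) = -3.642  (Dusp11)
log2(3696/13662) = -1.886  (Klf2)
log2(1914/5613) = -1.552  (Notch2)
log2(108114/40327) = 1.423  (Serp6)
Esr2 is most strongly downregulated.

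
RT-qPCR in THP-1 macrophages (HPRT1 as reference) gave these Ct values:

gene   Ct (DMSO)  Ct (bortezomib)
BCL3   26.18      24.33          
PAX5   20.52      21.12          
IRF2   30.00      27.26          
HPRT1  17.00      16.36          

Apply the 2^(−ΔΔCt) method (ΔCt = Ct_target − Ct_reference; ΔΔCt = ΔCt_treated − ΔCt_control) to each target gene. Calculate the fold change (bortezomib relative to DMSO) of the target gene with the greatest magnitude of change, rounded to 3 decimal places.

4.287

BCL3: ΔΔCt = (24.33−16.36) − (26.18−17.00) = 7.97 − 9.18 = -1.21; fold change = 2^1.21 = 2.313
PAX5: ΔΔCt = (21.12−16.36) − (20.52−17.00) = 4.76 − 3.52 = 1.24; fold change = 2^-1.24 = 0.423
IRF2: ΔΔCt = (27.26−16.36) − (30.00−17.00) = 10.90 − 13.00 = -2.10; fold change = 2^2.10 = 4.287
IRF2 has the largest |ΔΔCt| = 2.10.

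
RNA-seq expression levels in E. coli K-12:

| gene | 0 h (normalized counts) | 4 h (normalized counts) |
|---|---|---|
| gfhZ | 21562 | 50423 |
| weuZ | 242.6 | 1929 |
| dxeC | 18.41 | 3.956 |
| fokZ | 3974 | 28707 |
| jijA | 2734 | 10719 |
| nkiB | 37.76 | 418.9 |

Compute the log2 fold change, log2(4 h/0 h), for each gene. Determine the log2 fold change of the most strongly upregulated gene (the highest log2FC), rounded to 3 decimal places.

log2(50423/21562) = 1.226  (gfhZ)
log2(1929/242.6) = 2.991  (weuZ)
log2(3.956/18.41) = -2.218  (dxeC)
log2(28707/3974) = 2.853  (fokZ)
log2(10719/2734) = 1.971  (jijA)
log2(418.9/37.76) = 3.472  (nkiB)
nkiB is most strongly upregulated.

3.472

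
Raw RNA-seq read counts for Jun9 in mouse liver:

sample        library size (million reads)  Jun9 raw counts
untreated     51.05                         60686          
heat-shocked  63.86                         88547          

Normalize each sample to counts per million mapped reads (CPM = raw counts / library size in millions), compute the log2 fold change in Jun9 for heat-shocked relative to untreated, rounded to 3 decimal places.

0.222

CPM(untreated) = 60686 / 51.05 = 1188.7561
CPM(heat-shocked) = 88547 / 63.86 = 1386.5800
Fold change = 1386.5800 / 1188.7561 = 1.16641
log2(1.16641) = 0.2221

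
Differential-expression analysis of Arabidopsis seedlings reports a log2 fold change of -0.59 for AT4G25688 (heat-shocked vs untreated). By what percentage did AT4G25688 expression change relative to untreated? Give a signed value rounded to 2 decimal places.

-33.57%

Fold change = 2^(-0.59) = 0.6643
Percent change = (FC − 1) × 100% = (0.6643 − 1) × 100 = -33.57%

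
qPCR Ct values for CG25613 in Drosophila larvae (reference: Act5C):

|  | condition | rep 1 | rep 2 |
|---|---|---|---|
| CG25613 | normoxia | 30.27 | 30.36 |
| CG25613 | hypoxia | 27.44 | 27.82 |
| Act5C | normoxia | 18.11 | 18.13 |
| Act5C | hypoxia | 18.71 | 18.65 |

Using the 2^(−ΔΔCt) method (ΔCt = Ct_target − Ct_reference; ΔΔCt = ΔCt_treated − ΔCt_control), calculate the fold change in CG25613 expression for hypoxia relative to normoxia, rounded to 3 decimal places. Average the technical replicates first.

Mean Ct: CG25613 normoxia 30.315; CG25613 hypoxia 27.630; Act5C normoxia 18.120; Act5C hypoxia 18.680
ΔCt(normoxia) = 30.315 − 18.120 = 12.195
ΔCt(hypoxia) = 27.630 − 18.680 = 8.950
ΔΔCt = 8.950 − 12.195 = -3.245
Fold change = 2^(−(-3.245)) = 2^3.245 = 9.4807

9.481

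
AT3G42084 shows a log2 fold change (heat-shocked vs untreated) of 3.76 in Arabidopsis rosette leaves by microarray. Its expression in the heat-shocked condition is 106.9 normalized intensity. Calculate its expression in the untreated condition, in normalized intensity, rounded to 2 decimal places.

7.89

Fold change = 2^(3.76) = 13.5479
untreated expression = 106.9 / 13.5479 = 7.89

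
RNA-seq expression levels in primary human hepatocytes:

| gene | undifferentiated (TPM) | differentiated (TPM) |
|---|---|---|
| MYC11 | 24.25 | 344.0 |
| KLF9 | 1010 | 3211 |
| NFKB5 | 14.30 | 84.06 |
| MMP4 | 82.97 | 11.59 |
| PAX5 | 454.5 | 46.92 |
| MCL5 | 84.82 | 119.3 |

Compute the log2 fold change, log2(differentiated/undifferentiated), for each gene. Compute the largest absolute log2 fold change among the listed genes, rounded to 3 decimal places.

3.826

log2(344.0/24.25) = 3.826  (MYC11)
log2(3211/1010) = 1.669  (KLF9)
log2(84.06/14.30) = 2.555  (NFKB5)
log2(11.59/82.97) = -2.840  (MMP4)
log2(46.92/454.5) = -3.276  (PAX5)
log2(119.3/84.82) = 0.492  (MCL5)
The largest magnitude belongs to MYC11.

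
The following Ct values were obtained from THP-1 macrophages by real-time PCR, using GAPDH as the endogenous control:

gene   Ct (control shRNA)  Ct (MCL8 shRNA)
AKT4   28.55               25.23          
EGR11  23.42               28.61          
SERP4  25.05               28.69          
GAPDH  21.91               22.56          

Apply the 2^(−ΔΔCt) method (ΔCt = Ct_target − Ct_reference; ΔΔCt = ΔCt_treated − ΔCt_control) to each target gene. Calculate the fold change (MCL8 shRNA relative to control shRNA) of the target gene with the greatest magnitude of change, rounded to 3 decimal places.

0.043

AKT4: ΔΔCt = (25.23−22.56) − (28.55−21.91) = 2.67 − 6.64 = -3.97; fold change = 2^3.97 = 15.671
EGR11: ΔΔCt = (28.61−22.56) − (23.42−21.91) = 6.05 − 1.51 = 4.54; fold change = 2^-4.54 = 0.043
SERP4: ΔΔCt = (28.69−22.56) − (25.05−21.91) = 6.13 − 3.14 = 2.99; fold change = 2^-2.99 = 0.126
EGR11 has the largest |ΔΔCt| = 4.54.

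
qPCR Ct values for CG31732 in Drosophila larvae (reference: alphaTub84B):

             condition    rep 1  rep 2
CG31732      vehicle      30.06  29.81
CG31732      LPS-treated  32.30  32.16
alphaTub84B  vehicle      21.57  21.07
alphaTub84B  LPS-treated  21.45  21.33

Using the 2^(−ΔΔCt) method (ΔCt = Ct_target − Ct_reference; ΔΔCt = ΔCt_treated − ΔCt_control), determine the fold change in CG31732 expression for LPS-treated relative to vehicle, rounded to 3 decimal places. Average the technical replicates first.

Mean Ct: CG31732 vehicle 29.935; CG31732 LPS-treated 32.230; alphaTub84B vehicle 21.320; alphaTub84B LPS-treated 21.390
ΔCt(vehicle) = 29.935 − 21.320 = 8.615
ΔCt(LPS-treated) = 32.230 − 21.390 = 10.840
ΔΔCt = 10.840 − 8.615 = 2.225
Fold change = 2^(−2.225) = 0.2139

0.214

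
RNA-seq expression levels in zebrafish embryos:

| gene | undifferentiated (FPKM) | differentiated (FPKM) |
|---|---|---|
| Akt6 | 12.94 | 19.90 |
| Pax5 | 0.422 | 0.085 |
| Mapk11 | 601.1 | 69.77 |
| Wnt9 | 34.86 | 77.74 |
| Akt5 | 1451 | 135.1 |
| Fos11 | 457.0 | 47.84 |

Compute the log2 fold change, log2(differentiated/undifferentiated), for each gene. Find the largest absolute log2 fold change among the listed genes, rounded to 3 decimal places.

3.425

log2(19.90/12.94) = 0.621  (Akt6)
log2(0.085/0.422) = -2.312  (Pax5)
log2(69.77/601.1) = -3.107  (Mapk11)
log2(77.74/34.86) = 1.157  (Wnt9)
log2(135.1/1451) = -3.425  (Akt5)
log2(47.84/457.0) = -3.256  (Fos11)
The largest magnitude belongs to Akt5.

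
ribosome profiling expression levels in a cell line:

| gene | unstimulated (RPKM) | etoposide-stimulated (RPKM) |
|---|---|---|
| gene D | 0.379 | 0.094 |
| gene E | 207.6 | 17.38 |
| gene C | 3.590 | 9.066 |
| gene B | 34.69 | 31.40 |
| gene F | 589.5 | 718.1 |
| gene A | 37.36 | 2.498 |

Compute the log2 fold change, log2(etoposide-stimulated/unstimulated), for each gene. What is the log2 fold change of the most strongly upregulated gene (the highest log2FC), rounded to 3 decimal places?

1.336

log2(0.094/0.379) = -2.011  (gene D)
log2(17.38/207.6) = -3.578  (gene E)
log2(9.066/3.590) = 1.336  (gene C)
log2(31.40/34.69) = -0.144  (gene B)
log2(718.1/589.5) = 0.285  (gene F)
log2(2.498/37.36) = -3.903  (gene A)
gene C is most strongly upregulated.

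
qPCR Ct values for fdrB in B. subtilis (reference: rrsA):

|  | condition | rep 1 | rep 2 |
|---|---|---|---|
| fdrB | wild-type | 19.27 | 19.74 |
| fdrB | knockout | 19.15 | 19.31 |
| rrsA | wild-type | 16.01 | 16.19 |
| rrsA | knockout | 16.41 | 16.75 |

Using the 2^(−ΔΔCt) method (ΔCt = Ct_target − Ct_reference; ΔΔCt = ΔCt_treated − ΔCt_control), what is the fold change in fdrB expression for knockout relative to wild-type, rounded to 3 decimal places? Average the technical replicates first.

Mean Ct: fdrB wild-type 19.505; fdrB knockout 19.230; rrsA wild-type 16.100; rrsA knockout 16.580
ΔCt(wild-type) = 19.505 − 16.100 = 3.405
ΔCt(knockout) = 19.230 − 16.580 = 2.650
ΔΔCt = 2.650 − 3.405 = -0.755
Fold change = 2^(−(-0.755)) = 2^0.755 = 1.6876

1.688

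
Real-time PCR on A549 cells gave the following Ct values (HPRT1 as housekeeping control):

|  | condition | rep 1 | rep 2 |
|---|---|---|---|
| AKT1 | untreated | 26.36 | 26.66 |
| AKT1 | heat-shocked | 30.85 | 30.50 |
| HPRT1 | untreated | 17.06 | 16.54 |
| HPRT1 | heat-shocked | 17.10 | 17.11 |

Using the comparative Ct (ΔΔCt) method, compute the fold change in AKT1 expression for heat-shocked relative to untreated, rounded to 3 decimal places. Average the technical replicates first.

0.069

Mean Ct: AKT1 untreated 26.510; AKT1 heat-shocked 30.675; HPRT1 untreated 16.800; HPRT1 heat-shocked 17.105
ΔCt(untreated) = 26.510 − 16.800 = 9.710
ΔCt(heat-shocked) = 30.675 − 17.105 = 13.570
ΔΔCt = 13.570 − 9.710 = 3.860
Fold change = 2^(−3.860) = 0.0689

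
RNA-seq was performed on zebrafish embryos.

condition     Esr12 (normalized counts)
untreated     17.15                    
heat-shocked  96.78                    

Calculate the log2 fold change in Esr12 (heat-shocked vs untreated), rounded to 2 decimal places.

Fold change = 96.78 / 17.15 = 5.6431
log2(5.6431) = 2.497

2.50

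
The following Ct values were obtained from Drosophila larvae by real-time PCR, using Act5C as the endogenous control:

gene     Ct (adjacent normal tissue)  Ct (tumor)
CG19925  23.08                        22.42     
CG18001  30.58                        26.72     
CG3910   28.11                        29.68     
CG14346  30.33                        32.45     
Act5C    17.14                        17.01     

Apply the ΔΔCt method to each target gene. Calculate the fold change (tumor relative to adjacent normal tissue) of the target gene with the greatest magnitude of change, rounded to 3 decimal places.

13.269

CG19925: ΔΔCt = (22.42−17.01) − (23.08−17.14) = 5.41 − 5.94 = -0.53; fold change = 2^0.53 = 1.444
CG18001: ΔΔCt = (26.72−17.01) − (30.58−17.14) = 9.71 − 13.44 = -3.73; fold change = 2^3.73 = 13.269
CG3910: ΔΔCt = (29.68−17.01) − (28.11−17.14) = 12.67 − 10.97 = 1.70; fold change = 2^-1.70 = 0.308
CG14346: ΔΔCt = (32.45−17.01) − (30.33−17.14) = 15.44 − 13.19 = 2.25; fold change = 2^-2.25 = 0.210
CG18001 has the largest |ΔΔCt| = 3.73.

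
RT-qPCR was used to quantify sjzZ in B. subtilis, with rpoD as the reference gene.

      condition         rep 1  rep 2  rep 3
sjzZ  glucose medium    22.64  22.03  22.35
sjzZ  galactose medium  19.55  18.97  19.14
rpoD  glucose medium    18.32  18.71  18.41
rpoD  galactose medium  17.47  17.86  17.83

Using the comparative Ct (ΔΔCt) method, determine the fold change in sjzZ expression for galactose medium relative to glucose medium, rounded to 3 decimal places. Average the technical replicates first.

5.134

Mean Ct: sjzZ glucose medium 22.340; sjzZ galactose medium 19.220; rpoD glucose medium 18.480; rpoD galactose medium 17.720
ΔCt(glucose medium) = 22.340 − 18.480 = 3.860
ΔCt(galactose medium) = 19.220 − 17.720 = 1.500
ΔΔCt = 1.500 − 3.860 = -2.360
Fold change = 2^(−(-2.360)) = 2^2.360 = 5.1337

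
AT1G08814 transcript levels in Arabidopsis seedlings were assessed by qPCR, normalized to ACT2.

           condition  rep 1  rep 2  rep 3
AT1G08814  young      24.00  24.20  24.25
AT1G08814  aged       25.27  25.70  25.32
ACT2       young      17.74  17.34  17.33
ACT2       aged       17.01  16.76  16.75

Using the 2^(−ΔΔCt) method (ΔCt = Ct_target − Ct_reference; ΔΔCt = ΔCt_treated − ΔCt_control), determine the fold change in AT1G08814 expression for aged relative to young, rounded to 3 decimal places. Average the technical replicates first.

Mean Ct: AT1G08814 young 24.150; AT1G08814 aged 25.430; ACT2 young 17.470; ACT2 aged 16.840
ΔCt(young) = 24.150 − 17.470 = 6.680
ΔCt(aged) = 25.430 − 16.840 = 8.590
ΔΔCt = 8.590 − 6.680 = 1.910
Fold change = 2^(−1.910) = 0.2661

0.266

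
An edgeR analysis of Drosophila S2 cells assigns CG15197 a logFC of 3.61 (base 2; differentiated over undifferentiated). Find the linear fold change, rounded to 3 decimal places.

Fold change = 2^(3.61) = 12.2101

12.210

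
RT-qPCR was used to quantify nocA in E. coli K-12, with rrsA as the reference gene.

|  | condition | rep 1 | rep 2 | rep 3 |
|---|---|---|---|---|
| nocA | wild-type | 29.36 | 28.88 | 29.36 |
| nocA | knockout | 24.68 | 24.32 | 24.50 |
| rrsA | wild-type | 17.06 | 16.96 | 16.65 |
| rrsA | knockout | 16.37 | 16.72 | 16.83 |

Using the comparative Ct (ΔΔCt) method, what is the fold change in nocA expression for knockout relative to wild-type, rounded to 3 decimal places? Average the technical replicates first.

Mean Ct: nocA wild-type 29.200; nocA knockout 24.500; rrsA wild-type 16.890; rrsA knockout 16.640
ΔCt(wild-type) = 29.200 − 16.890 = 12.310
ΔCt(knockout) = 24.500 − 16.640 = 7.860
ΔΔCt = 7.860 − 12.310 = -4.450
Fold change = 2^(−(-4.450)) = 2^4.450 = 21.8566

21.857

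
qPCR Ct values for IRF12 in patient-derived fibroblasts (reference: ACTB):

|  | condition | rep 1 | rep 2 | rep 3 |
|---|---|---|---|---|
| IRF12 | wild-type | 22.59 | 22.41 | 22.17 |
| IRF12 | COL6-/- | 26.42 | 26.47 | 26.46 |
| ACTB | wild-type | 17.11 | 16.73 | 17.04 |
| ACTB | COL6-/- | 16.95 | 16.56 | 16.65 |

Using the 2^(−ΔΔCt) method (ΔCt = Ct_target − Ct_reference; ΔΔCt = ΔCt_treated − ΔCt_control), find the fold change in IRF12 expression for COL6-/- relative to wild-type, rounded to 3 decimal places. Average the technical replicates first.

0.051

Mean Ct: IRF12 wild-type 22.390; IRF12 COL6-/- 26.450; ACTB wild-type 16.960; ACTB COL6-/- 16.720
ΔCt(wild-type) = 22.390 − 16.960 = 5.430
ΔCt(COL6-/-) = 26.450 − 16.720 = 9.730
ΔΔCt = 9.730 − 5.430 = 4.300
Fold change = 2^(−4.300) = 0.0508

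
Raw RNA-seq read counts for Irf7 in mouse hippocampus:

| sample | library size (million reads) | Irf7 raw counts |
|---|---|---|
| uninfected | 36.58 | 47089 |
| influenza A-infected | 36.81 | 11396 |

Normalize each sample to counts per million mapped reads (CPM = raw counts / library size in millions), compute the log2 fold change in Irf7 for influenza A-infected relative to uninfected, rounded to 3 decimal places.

CPM(uninfected) = 47089 / 36.58 = 1287.2881
CPM(influenza A-infected) = 11396 / 36.81 = 309.5898
Fold change = 309.5898 / 1287.2881 = 0.24050
log2(0.24050) = -2.0559

-2.056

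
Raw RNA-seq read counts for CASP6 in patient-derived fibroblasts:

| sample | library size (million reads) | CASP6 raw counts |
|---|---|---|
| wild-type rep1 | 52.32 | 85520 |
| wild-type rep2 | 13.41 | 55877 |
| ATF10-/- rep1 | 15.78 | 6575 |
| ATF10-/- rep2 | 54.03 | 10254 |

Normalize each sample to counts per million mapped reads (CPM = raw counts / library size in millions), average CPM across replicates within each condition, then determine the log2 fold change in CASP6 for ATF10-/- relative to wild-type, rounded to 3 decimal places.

-3.258

CPM(wild-type rep1) = 85520 / 52.32 = 1634.5566
CPM(wild-type rep2) = 55877 / 13.41 = 4166.8158
CPM(ATF10-/- rep1) = 6575 / 15.78 = 416.6667
CPM(ATF10-/- rep2) = 10254 / 54.03 = 189.7835
mean CPM(wild-type) = 2900.6862; mean CPM(ATF10-/-) = 303.2251
Fold change = 303.2251 / 2900.6862 = 0.10454
log2(0.10454) = -3.2579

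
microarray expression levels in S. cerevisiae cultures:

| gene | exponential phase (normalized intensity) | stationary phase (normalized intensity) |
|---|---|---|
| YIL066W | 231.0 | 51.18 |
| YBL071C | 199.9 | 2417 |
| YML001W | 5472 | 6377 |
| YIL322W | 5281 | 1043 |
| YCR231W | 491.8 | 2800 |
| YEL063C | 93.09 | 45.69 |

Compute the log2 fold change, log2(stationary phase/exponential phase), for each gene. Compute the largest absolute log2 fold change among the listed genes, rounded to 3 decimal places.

log2(51.18/231.0) = -2.174  (YIL066W)
log2(2417/199.9) = 3.596  (YBL071C)
log2(6377/5472) = 0.221  (YML001W)
log2(1043/5281) = -2.340  (YIL322W)
log2(2800/491.8) = 2.509  (YCR231W)
log2(45.69/93.09) = -1.027  (YEL063C)
The largest magnitude belongs to YBL071C.

3.596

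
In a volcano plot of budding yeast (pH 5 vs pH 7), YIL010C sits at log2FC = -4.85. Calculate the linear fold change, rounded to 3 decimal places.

Fold change = 2^(-4.85) = 0.0347

0.035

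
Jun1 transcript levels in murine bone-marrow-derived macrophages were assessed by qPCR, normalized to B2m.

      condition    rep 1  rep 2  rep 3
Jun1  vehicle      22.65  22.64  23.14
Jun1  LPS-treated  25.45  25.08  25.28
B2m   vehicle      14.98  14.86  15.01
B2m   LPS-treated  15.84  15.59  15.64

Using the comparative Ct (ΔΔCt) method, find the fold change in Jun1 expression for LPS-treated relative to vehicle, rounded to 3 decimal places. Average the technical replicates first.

Mean Ct: Jun1 vehicle 22.810; Jun1 LPS-treated 25.270; B2m vehicle 14.950; B2m LPS-treated 15.690
ΔCt(vehicle) = 22.810 − 14.950 = 7.860
ΔCt(LPS-treated) = 25.270 − 15.690 = 9.580
ΔΔCt = 9.580 − 7.860 = 1.720
Fold change = 2^(−1.720) = 0.3035

0.304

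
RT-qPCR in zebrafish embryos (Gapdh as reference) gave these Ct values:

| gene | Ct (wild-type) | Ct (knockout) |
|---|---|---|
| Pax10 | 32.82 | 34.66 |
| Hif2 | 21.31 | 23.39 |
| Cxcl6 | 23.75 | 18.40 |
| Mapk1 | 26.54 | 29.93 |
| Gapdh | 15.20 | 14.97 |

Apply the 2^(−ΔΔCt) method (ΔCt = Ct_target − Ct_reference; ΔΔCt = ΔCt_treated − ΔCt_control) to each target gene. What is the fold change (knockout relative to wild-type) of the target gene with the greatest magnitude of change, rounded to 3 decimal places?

Pax10: ΔΔCt = (34.66−14.97) − (32.82−15.20) = 19.69 − 17.62 = 2.07; fold change = 2^-2.07 = 0.238
Hif2: ΔΔCt = (23.39−14.97) − (21.31−15.20) = 8.42 − 6.11 = 2.31; fold change = 2^-2.31 = 0.202
Cxcl6: ΔΔCt = (18.40−14.97) − (23.75−15.20) = 3.43 − 8.55 = -5.12; fold change = 2^5.12 = 34.776
Mapk1: ΔΔCt = (29.93−14.97) − (26.54−15.20) = 14.96 − 11.34 = 3.62; fold change = 2^-3.62 = 0.081
Cxcl6 has the largest |ΔΔCt| = 5.12.

34.776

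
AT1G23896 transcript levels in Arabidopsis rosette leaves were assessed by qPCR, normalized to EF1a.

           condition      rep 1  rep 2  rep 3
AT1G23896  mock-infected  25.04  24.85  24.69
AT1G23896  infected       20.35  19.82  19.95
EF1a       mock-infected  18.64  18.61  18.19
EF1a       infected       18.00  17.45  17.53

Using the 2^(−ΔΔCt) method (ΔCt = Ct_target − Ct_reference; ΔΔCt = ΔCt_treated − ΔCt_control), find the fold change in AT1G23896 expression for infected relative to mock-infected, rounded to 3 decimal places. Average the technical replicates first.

Mean Ct: AT1G23896 mock-infected 24.860; AT1G23896 infected 20.040; EF1a mock-infected 18.480; EF1a infected 17.660
ΔCt(mock-infected) = 24.860 − 18.480 = 6.380
ΔCt(infected) = 20.040 − 17.660 = 2.380
ΔΔCt = 2.380 − 6.380 = -4.000
Fold change = 2^(−(-4.000)) = 2^4.000 = 16.0000

16.000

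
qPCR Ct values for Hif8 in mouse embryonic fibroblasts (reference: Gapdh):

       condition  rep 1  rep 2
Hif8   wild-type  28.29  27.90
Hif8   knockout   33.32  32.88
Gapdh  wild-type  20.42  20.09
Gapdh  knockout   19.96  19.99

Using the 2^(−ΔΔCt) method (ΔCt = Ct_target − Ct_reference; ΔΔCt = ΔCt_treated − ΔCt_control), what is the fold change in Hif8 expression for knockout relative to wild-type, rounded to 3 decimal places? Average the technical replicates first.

Mean Ct: Hif8 wild-type 28.095; Hif8 knockout 33.100; Gapdh wild-type 20.255; Gapdh knockout 19.975
ΔCt(wild-type) = 28.095 − 20.255 = 7.840
ΔCt(knockout) = 33.100 − 19.975 = 13.125
ΔΔCt = 13.125 − 7.840 = 5.285
Fold change = 2^(−5.285) = 0.0256

0.026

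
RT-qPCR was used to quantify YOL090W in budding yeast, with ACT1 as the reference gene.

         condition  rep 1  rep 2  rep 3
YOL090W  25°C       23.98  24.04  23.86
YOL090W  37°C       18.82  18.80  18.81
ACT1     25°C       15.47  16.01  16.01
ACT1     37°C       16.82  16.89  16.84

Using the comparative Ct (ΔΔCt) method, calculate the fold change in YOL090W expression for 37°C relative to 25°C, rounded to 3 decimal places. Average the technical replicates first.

72.004

Mean Ct: YOL090W 25°C 23.960; YOL090W 37°C 18.810; ACT1 25°C 15.830; ACT1 37°C 16.850
ΔCt(25°C) = 23.960 − 15.830 = 8.130
ΔCt(37°C) = 18.810 − 16.850 = 1.960
ΔΔCt = 1.960 − 8.130 = -6.170
Fold change = 2^(−(-6.170)) = 2^6.170 = 72.0037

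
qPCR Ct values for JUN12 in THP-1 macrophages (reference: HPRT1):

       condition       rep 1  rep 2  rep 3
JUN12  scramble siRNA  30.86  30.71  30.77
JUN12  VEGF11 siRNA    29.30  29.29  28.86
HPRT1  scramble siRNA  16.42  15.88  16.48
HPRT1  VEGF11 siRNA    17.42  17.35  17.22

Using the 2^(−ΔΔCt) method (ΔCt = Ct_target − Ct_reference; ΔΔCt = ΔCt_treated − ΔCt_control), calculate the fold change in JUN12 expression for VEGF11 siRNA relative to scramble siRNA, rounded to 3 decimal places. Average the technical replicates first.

Mean Ct: JUN12 scramble siRNA 30.780; JUN12 VEGF11 siRNA 29.150; HPRT1 scramble siRNA 16.260; HPRT1 VEGF11 siRNA 17.330
ΔCt(scramble siRNA) = 30.780 − 16.260 = 14.520
ΔCt(VEGF11 siRNA) = 29.150 − 17.330 = 11.820
ΔΔCt = 11.820 − 14.520 = -2.700
Fold change = 2^(−(-2.700)) = 2^2.700 = 6.4980

6.498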